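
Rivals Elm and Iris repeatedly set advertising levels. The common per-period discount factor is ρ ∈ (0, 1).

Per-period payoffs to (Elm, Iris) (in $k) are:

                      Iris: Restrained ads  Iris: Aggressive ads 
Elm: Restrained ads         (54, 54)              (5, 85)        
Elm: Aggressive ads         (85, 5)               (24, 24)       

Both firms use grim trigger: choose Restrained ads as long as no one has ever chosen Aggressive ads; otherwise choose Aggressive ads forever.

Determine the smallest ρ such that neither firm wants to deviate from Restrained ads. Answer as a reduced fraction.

54/(1−ρ) ≥ 85 + 24ρ/(1−ρ)
54 ≥ 85 − 61ρ
ρ ≥ 31/61.

31/61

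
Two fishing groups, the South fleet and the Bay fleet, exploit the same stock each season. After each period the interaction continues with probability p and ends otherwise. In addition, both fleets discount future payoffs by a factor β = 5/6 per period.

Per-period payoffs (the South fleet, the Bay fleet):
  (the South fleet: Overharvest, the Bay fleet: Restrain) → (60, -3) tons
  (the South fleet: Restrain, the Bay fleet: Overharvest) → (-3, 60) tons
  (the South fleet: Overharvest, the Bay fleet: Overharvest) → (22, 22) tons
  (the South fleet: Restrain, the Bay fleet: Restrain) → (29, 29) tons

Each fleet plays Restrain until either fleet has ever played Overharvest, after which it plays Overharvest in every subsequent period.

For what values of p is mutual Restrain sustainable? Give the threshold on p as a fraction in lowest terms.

93/95

With continuation probability p and discount β, the effective per-period discount factor is βp.
Grim-trigger IC: βp ≥ (60−29)/(60−22) = 31/38.
So p ≥ (31/38)/(5/6) = 93/95.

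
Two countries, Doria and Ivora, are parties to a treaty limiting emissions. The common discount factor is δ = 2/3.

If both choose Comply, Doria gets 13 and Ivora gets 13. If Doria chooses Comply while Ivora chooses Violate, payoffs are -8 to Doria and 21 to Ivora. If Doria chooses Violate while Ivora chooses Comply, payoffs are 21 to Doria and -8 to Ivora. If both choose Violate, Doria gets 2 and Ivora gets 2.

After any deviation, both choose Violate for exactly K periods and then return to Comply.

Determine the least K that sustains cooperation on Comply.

2

IC: δ(1−δ^K)/(1−δ) ≥ (21−13)/(13−2) = 8/11.
With δ = 2/3: need 1 − δ^K ≥ 8/11·(1−2/3)/(2/3), i.e. δ^K ≤ 0.6364.
Since (2/3)^1 = 0.6667 and (2/3)^2 = 0.4444, the smallest such K is 2.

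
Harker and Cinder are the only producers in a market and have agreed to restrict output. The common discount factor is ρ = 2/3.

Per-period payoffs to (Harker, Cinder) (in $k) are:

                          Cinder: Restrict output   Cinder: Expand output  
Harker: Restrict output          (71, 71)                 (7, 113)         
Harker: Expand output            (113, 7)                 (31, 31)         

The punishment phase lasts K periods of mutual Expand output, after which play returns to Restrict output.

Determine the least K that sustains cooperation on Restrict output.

2

No profitable deviation requires (71−31)(ρ+…+ρ^K) ≥ 113−71, i.e. ρ+…+ρ^K ≥ 21/20 ≈ 1.0500.
With ρ = 2/3, the partial sums are K=1: 0.6667, K=2: 1.1111.
K = 2 is the first length at which the sum reaches 1.0500.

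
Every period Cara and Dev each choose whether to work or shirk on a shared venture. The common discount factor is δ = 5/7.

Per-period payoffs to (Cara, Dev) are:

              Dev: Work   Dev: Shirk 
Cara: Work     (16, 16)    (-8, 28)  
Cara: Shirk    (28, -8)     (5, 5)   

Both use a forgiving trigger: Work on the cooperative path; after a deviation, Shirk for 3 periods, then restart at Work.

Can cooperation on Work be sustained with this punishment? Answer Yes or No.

Comparing payoff streams over the 4 periods until play realigns: cooperate → 16(1+δ+…+δ^3); deviate → 28 + 5(δ+…+δ^3).
Cooperation is sustained iff (16−5)(δ+…+δ^3) ≥ 28−16.
δ+…+δ^3 = 5/7·(1−(5/7)^3)/(1−5/7) = 1.5889, and (28−16)/(16−5) = 1.0909.
1.5889 ≥ 1.0909, so cooperation is sustainable.

Yes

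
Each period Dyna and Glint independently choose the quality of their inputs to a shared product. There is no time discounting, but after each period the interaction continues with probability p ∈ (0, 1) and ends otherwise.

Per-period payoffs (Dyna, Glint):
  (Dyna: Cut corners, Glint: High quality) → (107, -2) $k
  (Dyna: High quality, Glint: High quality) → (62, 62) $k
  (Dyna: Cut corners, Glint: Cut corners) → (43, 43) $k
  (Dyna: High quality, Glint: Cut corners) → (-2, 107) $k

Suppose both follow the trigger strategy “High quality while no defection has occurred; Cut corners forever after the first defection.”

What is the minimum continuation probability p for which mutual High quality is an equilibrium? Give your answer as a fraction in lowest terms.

Expected cooperation value is 62 + p·62 + p²·62 + … = 62/(1−p); deviation gives 107 + p·43/(1−p).
62 ≥ 107(1−p) + 43p ⇒ 64p ≥ 45 ⇒ p ≥ 45/64.

45/64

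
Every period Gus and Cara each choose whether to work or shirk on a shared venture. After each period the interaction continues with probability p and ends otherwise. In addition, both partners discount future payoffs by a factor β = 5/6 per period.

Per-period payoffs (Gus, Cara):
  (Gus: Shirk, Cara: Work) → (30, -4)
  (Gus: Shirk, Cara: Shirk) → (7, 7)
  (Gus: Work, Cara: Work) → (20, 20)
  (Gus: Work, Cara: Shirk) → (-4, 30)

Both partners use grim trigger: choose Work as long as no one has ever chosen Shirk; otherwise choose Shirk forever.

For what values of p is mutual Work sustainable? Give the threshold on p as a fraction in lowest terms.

12/23

With continuation probability p and discount β, the effective per-period discount factor is βp.
Grim-trigger IC: βp ≥ (30−20)/(30−7) = 10/23.
So p ≥ (10/23)/(5/6) = 12/23.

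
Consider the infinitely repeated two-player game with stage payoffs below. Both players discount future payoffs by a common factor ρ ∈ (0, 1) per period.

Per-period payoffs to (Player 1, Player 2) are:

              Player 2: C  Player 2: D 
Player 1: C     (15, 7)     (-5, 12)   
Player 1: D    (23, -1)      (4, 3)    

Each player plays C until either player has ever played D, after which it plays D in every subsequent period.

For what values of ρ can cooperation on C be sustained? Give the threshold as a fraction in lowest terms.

5/9

Player 1: cooperation gives 15 each period; deviation gives 23 once then 4 forever.
  15/(1−ρ) ≥ 23 + 4ρ/(1−ρ) ⇒ ρ ≥ 8/19.
Player 2: cooperation gives 7 each period; deviation gives 12 once then 3 forever.
  ρ ≥ 5/9.
Both must hold, so the binding constraint is Player 2's: ρ ≥ 5/9.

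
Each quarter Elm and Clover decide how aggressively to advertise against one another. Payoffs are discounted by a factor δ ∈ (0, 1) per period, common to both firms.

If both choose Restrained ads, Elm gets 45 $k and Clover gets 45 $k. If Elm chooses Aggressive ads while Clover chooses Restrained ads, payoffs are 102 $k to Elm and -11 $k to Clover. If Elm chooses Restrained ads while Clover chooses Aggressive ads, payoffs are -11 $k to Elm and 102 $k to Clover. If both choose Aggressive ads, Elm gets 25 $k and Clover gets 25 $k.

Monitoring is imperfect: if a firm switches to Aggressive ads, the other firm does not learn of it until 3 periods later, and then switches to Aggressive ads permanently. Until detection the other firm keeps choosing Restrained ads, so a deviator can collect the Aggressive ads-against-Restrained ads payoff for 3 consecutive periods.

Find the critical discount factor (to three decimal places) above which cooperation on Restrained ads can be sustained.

0.905

Deviating for the 3 undetected periods gains 102−45 = 57 per period over cooperation, then loses 45−25 = 20 per period forever once punishment starts.
Gain: 57(1 + δ + … + δ^2); loss: 20·δ^3/(1−δ).
No profitable deviation ⇔ 57(1−δ^3) ≤ 20·δ^3, i.e. δ^3 ≥ 57/(57+20) = 57/77.
Hence δ ≥ (57/77)^(1/3) ≈ 0.905.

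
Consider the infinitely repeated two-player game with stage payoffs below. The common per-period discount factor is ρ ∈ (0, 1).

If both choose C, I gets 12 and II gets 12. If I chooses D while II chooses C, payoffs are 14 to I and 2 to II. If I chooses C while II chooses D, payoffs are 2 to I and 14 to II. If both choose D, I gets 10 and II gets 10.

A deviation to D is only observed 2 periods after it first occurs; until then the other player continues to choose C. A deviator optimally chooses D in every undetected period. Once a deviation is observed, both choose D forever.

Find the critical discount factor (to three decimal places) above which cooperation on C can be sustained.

Deviating for the 2 undetected periods gains 14−12 = 2 per period over cooperation, then loses 12−10 = 2 per period forever once punishment starts.
Gain: 2(1 + ρ + … + ρ^1); loss: 2·ρ^2/(1−ρ).
No profitable deviation ⇔ 2(1−ρ^2) ≤ 2·ρ^2, i.e. ρ^2 ≥ 2/(2+2) = 1/2.
Hence ρ ≥ (1/2)^(1/2) ≈ 0.707.

0.707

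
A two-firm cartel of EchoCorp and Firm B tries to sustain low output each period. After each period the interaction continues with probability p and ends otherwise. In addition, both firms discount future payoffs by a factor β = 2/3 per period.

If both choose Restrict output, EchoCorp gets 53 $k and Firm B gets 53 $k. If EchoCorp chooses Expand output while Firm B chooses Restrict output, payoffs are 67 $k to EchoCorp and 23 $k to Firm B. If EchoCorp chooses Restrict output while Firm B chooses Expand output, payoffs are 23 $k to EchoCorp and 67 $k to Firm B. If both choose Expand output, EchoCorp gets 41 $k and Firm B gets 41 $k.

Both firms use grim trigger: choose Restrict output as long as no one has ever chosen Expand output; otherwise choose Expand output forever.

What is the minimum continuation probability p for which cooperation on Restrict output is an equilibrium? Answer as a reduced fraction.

With continuation probability p and discount β, the effective per-period discount factor is βp.
Grim-trigger IC: βp ≥ (67−53)/(67−41) = 7/13.
So p ≥ (7/13)/(2/3) = 21/26.

21/26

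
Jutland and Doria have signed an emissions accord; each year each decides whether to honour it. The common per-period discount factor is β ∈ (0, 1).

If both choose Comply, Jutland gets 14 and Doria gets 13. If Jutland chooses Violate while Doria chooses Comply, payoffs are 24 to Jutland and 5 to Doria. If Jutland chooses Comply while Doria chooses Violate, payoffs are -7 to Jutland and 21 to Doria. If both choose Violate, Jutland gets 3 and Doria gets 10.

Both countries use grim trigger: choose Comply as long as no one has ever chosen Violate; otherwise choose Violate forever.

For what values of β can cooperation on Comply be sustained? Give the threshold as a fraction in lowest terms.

8/11

Jutland: cooperation gives 14 each period; deviation gives 24 once then 3 forever.
  14/(1−β) ≥ 24 + 3β/(1−β) ⇒ β ≥ 10/21.
Doria: cooperation gives 13 each period; deviation gives 21 once then 10 forever.
  β ≥ 8/11.
Both must hold, so the binding constraint is Doria's: β ≥ 8/11.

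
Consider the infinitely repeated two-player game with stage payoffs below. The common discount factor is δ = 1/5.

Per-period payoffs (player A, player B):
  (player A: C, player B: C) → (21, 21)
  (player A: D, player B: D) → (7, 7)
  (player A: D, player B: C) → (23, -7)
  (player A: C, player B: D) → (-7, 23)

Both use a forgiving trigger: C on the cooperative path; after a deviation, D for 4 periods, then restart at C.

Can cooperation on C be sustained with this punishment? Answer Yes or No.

Comparing payoff streams over the 5 periods until play realigns: cooperate → 21(1+δ+…+δ^4); deviate → 23 + 7(δ+…+δ^4).
Cooperation is sustained iff (21−7)(δ+…+δ^4) ≥ 23−21.
δ+…+δ^4 = 1/5·(1−(1/5)^4)/(1−1/5) = 0.2496, and (23−21)/(21−7) = 0.1429.
0.2496 ≥ 0.1429, so cooperation is sustainable.

Yes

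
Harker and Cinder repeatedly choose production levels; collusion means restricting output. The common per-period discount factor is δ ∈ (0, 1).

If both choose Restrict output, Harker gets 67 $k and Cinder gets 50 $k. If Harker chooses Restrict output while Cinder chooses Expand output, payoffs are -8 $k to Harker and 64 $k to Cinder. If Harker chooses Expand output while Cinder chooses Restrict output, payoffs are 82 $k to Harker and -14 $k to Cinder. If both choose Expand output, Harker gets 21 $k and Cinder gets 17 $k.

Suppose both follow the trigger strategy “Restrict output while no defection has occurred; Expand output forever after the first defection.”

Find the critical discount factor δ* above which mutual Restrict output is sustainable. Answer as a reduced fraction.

14/47

For Harker: deviation gain 82−67 = 15, per-period punishment loss 67−21 = 46. IC gives δ ≥ 15/61.
For Cinder: gain 14, loss 33 per period, so δ ≥ 14/47.
The tighter constraint is Cinder's, so cooperation needs δ ≥ 14/47.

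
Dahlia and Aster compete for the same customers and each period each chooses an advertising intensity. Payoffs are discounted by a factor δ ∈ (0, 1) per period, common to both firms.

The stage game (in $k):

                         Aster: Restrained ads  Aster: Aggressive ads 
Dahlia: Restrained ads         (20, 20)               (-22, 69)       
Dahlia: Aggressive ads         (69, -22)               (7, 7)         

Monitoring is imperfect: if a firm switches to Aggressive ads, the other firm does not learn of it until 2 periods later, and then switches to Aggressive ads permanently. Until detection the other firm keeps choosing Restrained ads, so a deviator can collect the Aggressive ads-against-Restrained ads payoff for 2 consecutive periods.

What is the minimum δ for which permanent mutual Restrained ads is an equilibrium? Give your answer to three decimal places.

Deviating for the 2 undetected periods gains 69−20 = 49 per period over cooperation, then loses 20−7 = 13 per period forever once punishment starts.
Gain: 49(1 + δ + … + δ^1); loss: 13·δ^2/(1−δ).
No profitable deviation ⇔ 49(1−δ^2) ≤ 13·δ^2, i.e. δ^2 ≥ 49/(49+13) = 49/62.
Hence δ ≥ (49/62)^(1/2) ≈ 0.889.

0.889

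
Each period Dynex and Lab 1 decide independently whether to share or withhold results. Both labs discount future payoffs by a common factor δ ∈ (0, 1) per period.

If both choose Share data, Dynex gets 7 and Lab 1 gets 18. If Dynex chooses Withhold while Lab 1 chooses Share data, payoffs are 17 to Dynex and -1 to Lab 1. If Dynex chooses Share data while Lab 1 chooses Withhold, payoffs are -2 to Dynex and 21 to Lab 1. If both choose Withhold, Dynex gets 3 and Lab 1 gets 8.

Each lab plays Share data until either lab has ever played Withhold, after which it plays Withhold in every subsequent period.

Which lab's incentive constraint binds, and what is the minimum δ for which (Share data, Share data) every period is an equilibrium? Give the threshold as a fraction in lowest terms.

Dynex's threshold: (17−7)/(17−3) = 5/7.
Lab 1's threshold: (21−18)/(21−8) = 3/13.
5/7 > 3/13, so Dynex binds and δ* = 5/7.

Dynex; δ ≥ 5/7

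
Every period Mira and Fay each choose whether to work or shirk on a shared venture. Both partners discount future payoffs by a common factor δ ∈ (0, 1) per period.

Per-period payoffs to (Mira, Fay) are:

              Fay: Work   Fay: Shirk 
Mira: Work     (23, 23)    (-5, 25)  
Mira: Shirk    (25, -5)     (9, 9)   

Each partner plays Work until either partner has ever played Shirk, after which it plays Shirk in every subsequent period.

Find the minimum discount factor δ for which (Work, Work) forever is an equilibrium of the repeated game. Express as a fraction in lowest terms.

1/8

Cooperation forever yields 23 each period: 23/(1−δ).
Deviating yields 25 once, then 9 forever: 25 + 9δ/(1−δ).
No profitable deviation requires 23/(1−δ) ≥ 25 + 9δ/(1−δ).
Multiplying by (1−δ): 23 ≥ 25(1−δ) + 9δ = 25 − 16δ.
So 16δ ≥ 2, i.e. δ ≥ 2/16 = 1/8.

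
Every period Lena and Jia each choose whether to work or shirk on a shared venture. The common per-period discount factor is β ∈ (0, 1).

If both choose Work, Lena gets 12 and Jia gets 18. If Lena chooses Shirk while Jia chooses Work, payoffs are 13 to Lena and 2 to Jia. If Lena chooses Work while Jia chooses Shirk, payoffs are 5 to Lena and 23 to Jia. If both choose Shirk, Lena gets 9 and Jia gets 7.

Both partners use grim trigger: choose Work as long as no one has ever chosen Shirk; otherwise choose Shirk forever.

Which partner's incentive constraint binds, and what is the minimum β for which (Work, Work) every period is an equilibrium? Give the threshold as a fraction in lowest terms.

Jia; β ≥ 5/16

Lena: cooperation gives 12 each period; deviation gives 13 once then 9 forever.
  12/(1−β) ≥ 13 + 9β/(1−β) ⇒ β ≥ 1/4.
Jia: cooperation gives 18 each period; deviation gives 23 once then 7 forever.
  β ≥ 5/16.
Both must hold, so the binding constraint is Jia's: β ≥ 5/16.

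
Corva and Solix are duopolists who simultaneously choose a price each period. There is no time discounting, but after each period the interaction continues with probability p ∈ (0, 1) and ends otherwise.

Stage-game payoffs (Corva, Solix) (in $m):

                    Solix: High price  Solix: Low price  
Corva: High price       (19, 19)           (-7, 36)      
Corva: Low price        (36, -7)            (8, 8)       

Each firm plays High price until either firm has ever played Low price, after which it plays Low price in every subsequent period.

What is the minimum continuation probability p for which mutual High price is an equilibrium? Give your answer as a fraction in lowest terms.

17/28

Expected cooperation value is 19 + p·19 + p²·19 + … = 19/(1−p); deviation gives 36 + p·8/(1−p).
19 ≥ 36(1−p) + 8p ⇒ 28p ≥ 17 ⇒ p ≥ 17/28.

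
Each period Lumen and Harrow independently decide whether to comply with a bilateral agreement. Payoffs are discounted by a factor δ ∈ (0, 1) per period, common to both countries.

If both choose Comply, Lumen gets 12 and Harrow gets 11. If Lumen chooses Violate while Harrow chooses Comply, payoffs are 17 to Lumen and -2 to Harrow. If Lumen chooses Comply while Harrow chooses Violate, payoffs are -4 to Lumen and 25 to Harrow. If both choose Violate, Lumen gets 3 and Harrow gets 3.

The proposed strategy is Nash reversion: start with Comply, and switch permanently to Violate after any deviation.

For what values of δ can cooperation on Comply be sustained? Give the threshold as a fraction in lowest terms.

7/11

Lumen's threshold: (17−12)/(17−3) = 5/14.
Harrow's threshold: (25−11)/(25−3) = 7/11.
5/14 < 7/11, so Harrow binds and δ* = 7/11.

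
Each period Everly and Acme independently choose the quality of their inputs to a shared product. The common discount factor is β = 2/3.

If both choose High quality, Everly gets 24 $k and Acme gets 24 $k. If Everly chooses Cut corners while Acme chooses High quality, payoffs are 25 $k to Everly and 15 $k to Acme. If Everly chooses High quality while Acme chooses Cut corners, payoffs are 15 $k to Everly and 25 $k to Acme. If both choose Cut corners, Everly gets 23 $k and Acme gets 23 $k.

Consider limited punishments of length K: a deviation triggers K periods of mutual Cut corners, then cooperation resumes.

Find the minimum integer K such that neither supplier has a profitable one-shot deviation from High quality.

2

No profitable deviation requires (24−23)(β+…+β^K) ≥ 25−24, i.e. β+…+β^K ≥ 1 ≈ 1.0000.
With β = 2/3, the partial sums are K=1: 0.6667, K=2: 1.1111.
K = 2 is the first length at which the sum reaches 1.0000.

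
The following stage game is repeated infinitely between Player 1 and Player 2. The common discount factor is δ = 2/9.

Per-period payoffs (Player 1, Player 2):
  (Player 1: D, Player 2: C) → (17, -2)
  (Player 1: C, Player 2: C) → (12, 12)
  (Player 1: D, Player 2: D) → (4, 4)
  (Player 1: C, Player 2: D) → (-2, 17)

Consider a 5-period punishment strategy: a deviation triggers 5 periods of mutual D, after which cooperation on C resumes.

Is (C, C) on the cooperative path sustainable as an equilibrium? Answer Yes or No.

Comparing payoff streams over the 6 periods until play realigns: cooperate → 12(1+δ+…+δ^5); deviate → 17 + 4(δ+…+δ^5).
Cooperation is sustained iff (12−4)(δ+…+δ^5) ≥ 17−12.
δ+…+δ^5 = 2/9·(1−(2/9)^5)/(1−2/9) = 0.2856, and (17−12)/(12−4) = 0.6250.
0.2856 < 0.6250, so cooperation is not sustainable.

No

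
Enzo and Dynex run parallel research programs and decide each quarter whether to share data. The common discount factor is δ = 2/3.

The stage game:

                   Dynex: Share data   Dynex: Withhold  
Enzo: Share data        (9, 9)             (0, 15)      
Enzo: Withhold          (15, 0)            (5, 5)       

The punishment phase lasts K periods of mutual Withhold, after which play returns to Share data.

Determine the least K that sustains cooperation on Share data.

4

IC: δ(1−δ^K)/(1−δ) ≥ (15−9)/(9−5) = 3/2.
With δ = 2/3: need 1 − δ^K ≥ 3/2·(1−2/3)/(2/3), i.e. δ^K ≤ 0.2500.
Since (2/3)^3 = 0.2963 and (2/3)^4 = 0.1975, the smallest such K is 4.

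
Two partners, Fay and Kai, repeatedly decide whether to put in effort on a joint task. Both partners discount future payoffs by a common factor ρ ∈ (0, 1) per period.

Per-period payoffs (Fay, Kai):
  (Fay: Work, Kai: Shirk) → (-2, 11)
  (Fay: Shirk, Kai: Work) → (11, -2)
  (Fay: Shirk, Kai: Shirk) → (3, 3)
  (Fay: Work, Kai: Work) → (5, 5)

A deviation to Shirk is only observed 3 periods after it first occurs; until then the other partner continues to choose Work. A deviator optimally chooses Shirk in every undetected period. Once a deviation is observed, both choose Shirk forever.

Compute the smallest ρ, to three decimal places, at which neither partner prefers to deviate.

0.909

Deviating for the 3 undetected periods gains 11−5 = 6 per period over cooperation, then loses 5−3 = 2 per period forever once punishment starts.
Gain: 6(1 + ρ + … + ρ^2); loss: 2·ρ^3/(1−ρ).
No profitable deviation ⇔ 6(1−ρ^3) ≤ 2·ρ^3, i.e. ρ^3 ≥ 6/(6+2) = 3/4.
Hence ρ ≥ (3/4)^(1/3) ≈ 0.909.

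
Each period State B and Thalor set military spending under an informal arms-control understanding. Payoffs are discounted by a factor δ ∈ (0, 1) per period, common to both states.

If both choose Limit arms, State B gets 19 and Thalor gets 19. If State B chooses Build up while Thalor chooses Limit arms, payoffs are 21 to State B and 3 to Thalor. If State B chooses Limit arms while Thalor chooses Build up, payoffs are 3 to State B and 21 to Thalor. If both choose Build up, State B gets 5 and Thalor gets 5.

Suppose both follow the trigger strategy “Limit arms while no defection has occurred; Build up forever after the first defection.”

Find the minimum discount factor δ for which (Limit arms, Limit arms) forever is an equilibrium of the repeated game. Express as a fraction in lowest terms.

1/8

19/(1−δ) ≥ 21 + 5δ/(1−δ)
19 ≥ 21 − 16δ
δ ≥ 2/16 = 1/8.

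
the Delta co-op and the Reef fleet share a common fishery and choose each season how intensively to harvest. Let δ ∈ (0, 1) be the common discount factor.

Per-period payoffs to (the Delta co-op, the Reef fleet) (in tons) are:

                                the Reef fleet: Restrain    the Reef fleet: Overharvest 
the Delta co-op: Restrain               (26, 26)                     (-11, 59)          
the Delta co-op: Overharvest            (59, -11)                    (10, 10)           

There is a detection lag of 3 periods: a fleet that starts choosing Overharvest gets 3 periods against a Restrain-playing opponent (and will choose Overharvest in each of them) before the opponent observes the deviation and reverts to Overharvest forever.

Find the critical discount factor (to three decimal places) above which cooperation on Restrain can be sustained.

0.877

Deviating for the 3 undetected periods gains 59−26 = 33 per period over cooperation, then loses 26−10 = 16 per period forever once punishment starts.
Gain: 33(1 + δ + … + δ^2); loss: 16·δ^3/(1−δ).
No profitable deviation ⇔ 33(1−δ^3) ≤ 16·δ^3, i.e. δ^3 ≥ 33/(33+16) = 33/49.
Hence δ ≥ (33/49)^(1/3) ≈ 0.877.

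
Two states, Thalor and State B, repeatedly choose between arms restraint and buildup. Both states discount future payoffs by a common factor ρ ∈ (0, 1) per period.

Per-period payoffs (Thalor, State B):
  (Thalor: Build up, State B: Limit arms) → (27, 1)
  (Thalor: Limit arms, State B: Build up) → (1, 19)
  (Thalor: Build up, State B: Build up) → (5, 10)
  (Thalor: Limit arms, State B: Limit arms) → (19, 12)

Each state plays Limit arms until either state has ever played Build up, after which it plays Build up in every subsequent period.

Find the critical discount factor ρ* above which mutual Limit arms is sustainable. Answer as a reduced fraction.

For Thalor: deviation gain 27−19 = 8, per-period punishment loss 19−5 = 14. IC gives ρ ≥ 8/22 = 4/11.
For State B: gain 7, loss 2 per period, so ρ ≥ 7/9.
The tighter constraint is State B's, so cooperation needs ρ ≥ 7/9.

7/9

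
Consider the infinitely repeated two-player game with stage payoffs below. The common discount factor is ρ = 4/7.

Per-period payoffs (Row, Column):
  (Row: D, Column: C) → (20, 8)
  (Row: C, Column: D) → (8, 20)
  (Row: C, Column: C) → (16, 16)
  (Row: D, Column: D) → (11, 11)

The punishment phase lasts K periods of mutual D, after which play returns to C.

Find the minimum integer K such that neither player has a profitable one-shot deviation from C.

No profitable deviation requires (16−11)(ρ+…+ρ^K) ≥ 20−16, i.e. ρ+…+ρ^K ≥ 4/5 ≈ 0.8000.
With ρ = 4/7, the partial sums are K=1: 0.5714, K=2: 0.8980.
K = 2 is the first length at which the sum reaches 0.8000.

2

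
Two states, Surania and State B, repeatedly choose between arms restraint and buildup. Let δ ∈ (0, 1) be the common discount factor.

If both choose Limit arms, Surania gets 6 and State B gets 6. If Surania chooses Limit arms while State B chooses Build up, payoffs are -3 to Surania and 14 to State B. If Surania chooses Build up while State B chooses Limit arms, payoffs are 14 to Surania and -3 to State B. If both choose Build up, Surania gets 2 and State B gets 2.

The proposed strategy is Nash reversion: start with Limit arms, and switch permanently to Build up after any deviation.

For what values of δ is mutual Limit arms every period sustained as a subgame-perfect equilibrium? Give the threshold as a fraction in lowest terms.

6/(1−δ) ≥ 14 + 2δ/(1−δ)
6 ≥ 14 − 12δ
δ ≥ 8/12 = 2/3.

2/3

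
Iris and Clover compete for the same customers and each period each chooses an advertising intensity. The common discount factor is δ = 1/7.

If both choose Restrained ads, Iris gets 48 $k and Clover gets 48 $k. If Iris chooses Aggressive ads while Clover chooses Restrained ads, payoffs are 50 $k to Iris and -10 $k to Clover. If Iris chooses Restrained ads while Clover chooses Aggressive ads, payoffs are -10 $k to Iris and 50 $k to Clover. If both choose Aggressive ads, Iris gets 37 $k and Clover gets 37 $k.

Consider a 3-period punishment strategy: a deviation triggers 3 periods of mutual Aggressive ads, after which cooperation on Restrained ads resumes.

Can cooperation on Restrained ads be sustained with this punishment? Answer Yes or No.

IC: δ+…+δ^3 ≥ (50−48)/(48−37) = 2/11.
At δ = 1/7: partial sum = 0.1662 < 0.1818. Cooperation not sustainable.

No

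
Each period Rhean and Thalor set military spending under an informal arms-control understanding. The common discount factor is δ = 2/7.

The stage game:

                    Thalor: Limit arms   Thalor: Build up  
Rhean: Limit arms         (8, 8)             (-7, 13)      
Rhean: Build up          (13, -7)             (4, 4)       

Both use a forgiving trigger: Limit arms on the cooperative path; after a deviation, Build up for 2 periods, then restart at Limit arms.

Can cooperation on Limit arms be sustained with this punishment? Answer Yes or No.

Comparing payoff streams over the 3 periods until play realigns: cooperate → 8(1+δ+…+δ^2); deviate → 13 + 4(δ+…+δ^2).
Cooperation is sustained iff (8−4)(δ+…+δ^2) ≥ 13−8.
δ+…+δ^2 = 2/7·(1−(2/7)^2)/(1−2/7) = 0.3673, and (13−8)/(8−4) = 1.2500.
0.3673 < 1.2500, so cooperation is not sustainable.

No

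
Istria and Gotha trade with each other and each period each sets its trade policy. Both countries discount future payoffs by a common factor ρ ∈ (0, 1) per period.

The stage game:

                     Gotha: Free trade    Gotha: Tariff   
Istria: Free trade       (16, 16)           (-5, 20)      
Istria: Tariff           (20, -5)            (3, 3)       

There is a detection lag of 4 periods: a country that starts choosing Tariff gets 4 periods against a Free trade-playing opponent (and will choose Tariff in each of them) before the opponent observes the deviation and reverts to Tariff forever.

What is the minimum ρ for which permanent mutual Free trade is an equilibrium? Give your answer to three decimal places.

0.696

A deviator earns 20 for 4 periods, then 3 forever; cooperating earns 16 forever. Multiplying the IC by (1−ρ):
16 ≥ 20(1−ρ^4) + 3ρ^4, so 17·ρ^4 ≥ 4 and ρ^4 ≥ 4/17.
ρ ≥ (4/17)^(1/4) ≈ 0.696.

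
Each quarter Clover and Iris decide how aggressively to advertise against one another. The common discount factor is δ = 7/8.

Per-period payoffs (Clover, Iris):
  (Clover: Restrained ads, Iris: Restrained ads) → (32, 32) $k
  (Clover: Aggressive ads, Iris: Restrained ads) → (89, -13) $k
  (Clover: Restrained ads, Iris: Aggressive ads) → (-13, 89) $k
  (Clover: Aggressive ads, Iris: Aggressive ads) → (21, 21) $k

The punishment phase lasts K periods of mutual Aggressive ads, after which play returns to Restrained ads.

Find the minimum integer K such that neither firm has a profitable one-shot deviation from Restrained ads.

IC: δ(1−δ^K)/(1−δ) ≥ (89−32)/(32−21) = 57/11.
With δ = 7/8: need 1 − δ^K ≥ 57/11·(1−7/8)/(7/8), i.e. δ^K ≤ 0.2597.
Since (7/8)^10 = 0.2631 and (7/8)^11 = 0.2302, the smallest such K is 11.

11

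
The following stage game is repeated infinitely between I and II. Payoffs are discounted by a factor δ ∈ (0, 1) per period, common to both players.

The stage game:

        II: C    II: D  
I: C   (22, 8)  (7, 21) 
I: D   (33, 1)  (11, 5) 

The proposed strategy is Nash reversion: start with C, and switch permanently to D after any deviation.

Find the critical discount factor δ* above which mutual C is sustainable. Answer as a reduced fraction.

I's threshold: (33−22)/(33−11) = 1/2.
II's threshold: (21−8)/(21−5) = 13/16.
1/2 < 13/16, so II binds and δ* = 13/16.

13/16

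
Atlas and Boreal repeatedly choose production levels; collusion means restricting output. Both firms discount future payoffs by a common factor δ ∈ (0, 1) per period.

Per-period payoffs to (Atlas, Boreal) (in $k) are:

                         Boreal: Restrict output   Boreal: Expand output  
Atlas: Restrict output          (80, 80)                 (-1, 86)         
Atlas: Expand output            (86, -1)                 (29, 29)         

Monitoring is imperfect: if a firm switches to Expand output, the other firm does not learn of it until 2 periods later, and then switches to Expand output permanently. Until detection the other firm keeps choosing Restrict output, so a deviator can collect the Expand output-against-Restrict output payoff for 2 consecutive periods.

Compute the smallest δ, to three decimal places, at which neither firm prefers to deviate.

0.324

A deviator earns 86 for 2 periods, then 29 forever; cooperating earns 80 forever. Multiplying the IC by (1−δ):
80 ≥ 86(1−δ^2) + 29δ^2, so 57·δ^2 ≥ 6 and δ^2 ≥ 2/19.
δ ≥ (2/19)^(1/2) ≈ 0.324.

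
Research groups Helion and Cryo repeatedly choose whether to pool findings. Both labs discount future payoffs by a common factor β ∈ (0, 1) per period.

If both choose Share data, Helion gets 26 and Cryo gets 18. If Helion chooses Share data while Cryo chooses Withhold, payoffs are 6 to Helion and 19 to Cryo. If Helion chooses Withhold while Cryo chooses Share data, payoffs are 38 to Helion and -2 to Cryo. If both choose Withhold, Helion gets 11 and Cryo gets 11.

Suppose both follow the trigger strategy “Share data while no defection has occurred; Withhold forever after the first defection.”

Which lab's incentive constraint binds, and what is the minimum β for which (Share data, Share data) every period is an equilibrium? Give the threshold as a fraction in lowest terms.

Helion; β ≥ 4/9

Helion's threshold: (38−26)/(38−11) = 4/9.
Cryo's threshold: (19−18)/(19−11) = 1/8.
4/9 > 1/8, so Helion binds and β* = 4/9.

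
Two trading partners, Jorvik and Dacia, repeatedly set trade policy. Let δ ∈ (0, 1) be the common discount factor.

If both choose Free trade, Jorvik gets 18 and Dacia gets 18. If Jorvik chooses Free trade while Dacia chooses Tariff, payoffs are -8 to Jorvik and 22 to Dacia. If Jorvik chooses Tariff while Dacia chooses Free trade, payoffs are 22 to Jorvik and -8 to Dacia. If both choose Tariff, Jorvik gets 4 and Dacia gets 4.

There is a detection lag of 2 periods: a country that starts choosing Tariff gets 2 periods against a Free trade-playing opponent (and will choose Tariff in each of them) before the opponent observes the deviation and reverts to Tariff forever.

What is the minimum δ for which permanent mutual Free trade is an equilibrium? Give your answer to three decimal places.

0.471

Deviating for the 2 undetected periods gains 22−18 = 4 per period over cooperation, then loses 18−4 = 14 per period forever once punishment starts.
Gain: 4(1 + δ + … + δ^1); loss: 14·δ^2/(1−δ).
No profitable deviation ⇔ 4(1−δ^2) ≤ 14·δ^2, i.e. δ^2 ≥ 4/(4+14) = 2/9.
Hence δ ≥ (2/9)^(1/2) ≈ 0.471.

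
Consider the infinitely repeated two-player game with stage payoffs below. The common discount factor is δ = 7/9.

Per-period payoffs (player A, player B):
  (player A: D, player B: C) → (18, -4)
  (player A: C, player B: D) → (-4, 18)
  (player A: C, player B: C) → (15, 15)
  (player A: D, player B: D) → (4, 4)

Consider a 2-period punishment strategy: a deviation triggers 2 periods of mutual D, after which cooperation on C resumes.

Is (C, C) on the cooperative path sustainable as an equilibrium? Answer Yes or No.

A one-shot deviation gives 18 now, then 4 for 2 periods, then back to 15.
Gain from deviating: (18−15) today; loss: (15−4) in each of the next 2 periods.
No-deviation condition: (15−4)(δ+…+δ^2) ≥ 18−15, i.e. δ+…+δ^2 ≥ 3/11.
At δ = 7/9: δ+…+δ^2 = 1.3827 ≥ 0.2727.
So cooperation is sustainable.

Yes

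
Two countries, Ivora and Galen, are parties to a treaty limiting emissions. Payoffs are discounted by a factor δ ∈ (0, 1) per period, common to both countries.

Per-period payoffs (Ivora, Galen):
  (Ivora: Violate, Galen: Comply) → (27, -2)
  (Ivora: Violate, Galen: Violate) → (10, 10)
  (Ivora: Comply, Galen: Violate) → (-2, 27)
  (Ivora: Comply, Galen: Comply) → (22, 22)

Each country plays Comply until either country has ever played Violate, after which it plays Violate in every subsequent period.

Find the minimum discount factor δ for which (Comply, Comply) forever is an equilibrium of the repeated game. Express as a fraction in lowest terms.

5/17

One-period gain from deviating is 27 − 22 = 5. The loss is 22 − 10 = 12 in every subsequent period, with present value 12·δ/(1−δ).
Deviation is unprofitable when 12·δ/(1−δ) ≥ 5, i.e. δ/(1−δ) ≥ 5/12.
Equivalently δ ≥ 5/(5+12) = 5/17.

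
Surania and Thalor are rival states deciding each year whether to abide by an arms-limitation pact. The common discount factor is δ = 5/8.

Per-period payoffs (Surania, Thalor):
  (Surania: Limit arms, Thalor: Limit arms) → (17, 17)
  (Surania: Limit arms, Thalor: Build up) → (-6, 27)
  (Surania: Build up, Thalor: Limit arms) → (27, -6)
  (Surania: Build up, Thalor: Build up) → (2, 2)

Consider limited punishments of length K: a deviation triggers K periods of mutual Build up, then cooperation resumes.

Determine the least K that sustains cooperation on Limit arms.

2

Need Σ_{k=1}^{K} δ^k ≥ (27−17)/(17−2) = 0.6667 at δ = 5/8.
At K = 1 the sum is 0.6250 < 0.6667; at K = 2 it is 1.0156 ≥ 0.6667.
So the minimum punishment length is K = 2.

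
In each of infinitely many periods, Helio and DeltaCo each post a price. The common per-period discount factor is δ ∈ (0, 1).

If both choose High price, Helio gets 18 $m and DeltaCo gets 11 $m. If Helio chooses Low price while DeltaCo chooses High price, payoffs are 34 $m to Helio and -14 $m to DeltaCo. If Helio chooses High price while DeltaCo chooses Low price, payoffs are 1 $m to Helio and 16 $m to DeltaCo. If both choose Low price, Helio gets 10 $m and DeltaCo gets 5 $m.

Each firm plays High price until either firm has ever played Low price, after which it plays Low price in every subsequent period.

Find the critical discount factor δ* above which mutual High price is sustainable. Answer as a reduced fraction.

Helio's threshold: (34−18)/(34−10) = 2/3.
DeltaCo's threshold: (16−11)/(16−5) = 5/11.
2/3 > 5/11, so Helio binds and δ* = 2/3.

2/3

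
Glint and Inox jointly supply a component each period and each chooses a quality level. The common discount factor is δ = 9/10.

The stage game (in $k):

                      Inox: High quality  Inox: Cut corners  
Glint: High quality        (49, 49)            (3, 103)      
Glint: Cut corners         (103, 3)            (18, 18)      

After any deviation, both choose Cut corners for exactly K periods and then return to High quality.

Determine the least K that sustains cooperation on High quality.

3

Need Σ_{k=1}^{K} δ^k ≥ (103−49)/(49−18) = 1.7419 at δ = 9/10.
At K = 2 the sum is 1.7100 < 1.7419; at K = 3 it is 2.4390 ≥ 1.7419.
So the minimum punishment length is K = 3.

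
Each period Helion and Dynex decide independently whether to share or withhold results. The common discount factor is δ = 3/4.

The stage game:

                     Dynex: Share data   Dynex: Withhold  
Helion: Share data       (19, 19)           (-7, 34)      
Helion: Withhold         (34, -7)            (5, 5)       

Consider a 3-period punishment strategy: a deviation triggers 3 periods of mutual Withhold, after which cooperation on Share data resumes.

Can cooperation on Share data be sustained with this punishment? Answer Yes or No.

A one-shot deviation gives 34 now, then 5 for 3 periods, then back to 19.
Gain from deviating: (34−19) today; loss: (19−5) in each of the next 3 periods.
No-deviation condition: (19−5)(δ+…+δ^3) ≥ 34−19, i.e. δ+…+δ^3 ≥ 15/14.
At δ = 3/4: δ+…+δ^3 = 1.7344 ≥ 1.0714.
So cooperation is sustainable.

Yes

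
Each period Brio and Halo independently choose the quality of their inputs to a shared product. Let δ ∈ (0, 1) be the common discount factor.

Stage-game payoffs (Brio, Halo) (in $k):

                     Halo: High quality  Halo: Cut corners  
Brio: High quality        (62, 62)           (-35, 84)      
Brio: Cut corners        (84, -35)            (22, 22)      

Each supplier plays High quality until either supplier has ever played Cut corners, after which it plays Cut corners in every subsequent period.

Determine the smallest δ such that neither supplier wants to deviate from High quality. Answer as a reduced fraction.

11/31

62/(1−δ) ≥ 84 + 22δ/(1−δ)
62 ≥ 84 − 62δ
δ ≥ 22/62 = 11/31.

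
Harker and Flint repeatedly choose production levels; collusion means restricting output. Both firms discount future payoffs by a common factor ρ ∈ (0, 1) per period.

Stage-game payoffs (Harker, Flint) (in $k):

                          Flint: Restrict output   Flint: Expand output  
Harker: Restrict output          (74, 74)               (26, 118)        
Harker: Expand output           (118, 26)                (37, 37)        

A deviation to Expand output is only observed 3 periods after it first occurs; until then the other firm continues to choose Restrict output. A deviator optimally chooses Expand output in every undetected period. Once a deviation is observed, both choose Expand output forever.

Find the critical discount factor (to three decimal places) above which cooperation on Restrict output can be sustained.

0.816

A deviator earns 118 for 3 periods, then 37 forever; cooperating earns 74 forever. Multiplying the IC by (1−ρ):
74 ≥ 118(1−ρ^3) + 37ρ^3, so 81·ρ^3 ≥ 44 and ρ^3 ≥ 44/81.
ρ ≥ (44/81)^(1/3) ≈ 0.816.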